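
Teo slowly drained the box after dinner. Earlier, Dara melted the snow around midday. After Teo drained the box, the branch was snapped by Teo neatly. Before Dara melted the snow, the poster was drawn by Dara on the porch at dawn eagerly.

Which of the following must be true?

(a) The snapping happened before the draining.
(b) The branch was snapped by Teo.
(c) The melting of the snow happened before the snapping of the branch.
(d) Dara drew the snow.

(a) Not entailed — the narrative places the draining before the snapping, not after.
(b) Entailed — every conjunct here is already in the original snapping event.
(c) Entailed — the narrative places the melting before the snapping.
(d) Not entailed — Dara drew the poster, not the snow; the snow belongs to the melting event.

(b), (c)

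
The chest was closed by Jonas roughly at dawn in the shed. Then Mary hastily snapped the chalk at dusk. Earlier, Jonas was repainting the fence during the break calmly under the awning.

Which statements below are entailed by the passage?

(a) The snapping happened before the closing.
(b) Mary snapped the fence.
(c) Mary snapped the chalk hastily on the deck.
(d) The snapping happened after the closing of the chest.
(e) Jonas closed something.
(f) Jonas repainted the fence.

(d), (e)

(a) Not entailed — the narrative places the closing before the snapping, not after.
(b) Not entailed — Mary snapped the chalk, not the fence; the fence belongs to the repainting event.
(c) Not entailed — 'on the deck' adds information not in the original event.
(d) Entailed — the narrative places the closing before the snapping.
(e) Entailed — dropping 'in the shed', 'roughly', 'at dawn' and generalizing the patient leaves a sub-description the original still satisfies.
(f) Not entailed — 'was repainting' is progressive on an accomplishment; it does not entail the completed 'repainted'.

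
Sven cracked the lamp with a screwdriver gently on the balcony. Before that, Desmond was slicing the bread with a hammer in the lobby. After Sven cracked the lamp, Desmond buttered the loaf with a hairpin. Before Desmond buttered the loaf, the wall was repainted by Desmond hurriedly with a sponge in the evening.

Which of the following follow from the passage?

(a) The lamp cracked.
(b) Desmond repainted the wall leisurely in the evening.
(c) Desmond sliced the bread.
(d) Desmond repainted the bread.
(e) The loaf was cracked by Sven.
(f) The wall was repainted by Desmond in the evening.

(a), (f)

(a) Entailed — 'Sven cracked the lamp' is causative; it entails the inchoative 'the lamp cracked'.
(b) Not entailed — 'leisurely' adds a manner not in (and inconsistent with) the original.
(c) Not entailed — 'was slicing' is progressive on an accomplishment; it does not entail the completed 'sliced'.
(d) Not entailed — Desmond repainted the wall, not the bread; the bread belongs to the slicing event.
(e) Not entailed — Sven cracked the lamp, not the loaf; the loaf belongs to the buttering event.
(f) Entailed — this follows by dropping conjuncts from the repainting event's description.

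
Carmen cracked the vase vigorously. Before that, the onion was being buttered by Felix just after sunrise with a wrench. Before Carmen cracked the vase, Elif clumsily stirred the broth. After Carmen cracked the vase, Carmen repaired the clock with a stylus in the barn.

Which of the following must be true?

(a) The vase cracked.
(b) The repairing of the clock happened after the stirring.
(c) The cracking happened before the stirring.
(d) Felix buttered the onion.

(a), (b)

(a) Entailed — 'Carmen cracked the vase' is causative; it entails the inchoative 'the vase cracked'.
(b) Entailed — the narrative places the stirring before the repairing.
(c) Not entailed — the narrative places the stirring before the cracking, not after.
(d) Not entailed — 'was buttering' is progressive on an accomplishment; it does not entail the completed 'buttered'.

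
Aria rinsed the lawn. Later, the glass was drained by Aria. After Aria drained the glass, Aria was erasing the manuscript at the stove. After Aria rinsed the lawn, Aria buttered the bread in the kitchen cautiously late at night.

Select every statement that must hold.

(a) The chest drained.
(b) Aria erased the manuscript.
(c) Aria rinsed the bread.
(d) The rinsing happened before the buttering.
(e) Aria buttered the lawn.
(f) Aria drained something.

(a) Not entailed — the glass is what drained, not the chest.
(b) Not entailed — 'was erasing' is progressive on an accomplishment; it does not entail the completed 'erased'.
(c) Not entailed — Aria rinsed the lawn, not the bread; the bread belongs to the buttering event.
(d) Entailed — the narrative places the rinsing before the buttering.
(e) Not entailed — Aria buttered the bread, not the lawn; the lawn belongs to the rinsing event.
(f) Entailed — every conjunct here is already in the original draining event.

(d), (f)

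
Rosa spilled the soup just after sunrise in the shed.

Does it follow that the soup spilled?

yes

'Rosa spilled the soup' is the causative; it entails the inchoative 'the soup spilled'.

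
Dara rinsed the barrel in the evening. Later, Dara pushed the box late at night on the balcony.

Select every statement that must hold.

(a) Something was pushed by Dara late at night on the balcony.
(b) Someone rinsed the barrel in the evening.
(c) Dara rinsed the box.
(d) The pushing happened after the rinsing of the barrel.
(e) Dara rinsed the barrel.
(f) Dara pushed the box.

(a), (b), (d), (e), (f)

(a) Entailed — this follows by dropping conjuncts from the pushing event's description.
(b) Entailed — this follows by dropping conjuncts from the rinsing event's description.
(c) Not entailed — Dara rinsed the barrel, not the box; the box belongs to the pushing event.
(d) Entailed — the narrative places the rinsing before the pushing.
(e) Entailed — every conjunct here is already in the original rinsing event.
(f) Entailed — dropping 'late at night', 'on the balcony' leaves a sub-description the original still satisfies.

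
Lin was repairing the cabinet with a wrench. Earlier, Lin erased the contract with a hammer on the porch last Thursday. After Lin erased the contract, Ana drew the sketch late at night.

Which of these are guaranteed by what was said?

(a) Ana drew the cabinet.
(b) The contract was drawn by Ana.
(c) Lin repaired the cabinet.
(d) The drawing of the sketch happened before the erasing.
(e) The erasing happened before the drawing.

(e)

(a) Not entailed — Ana drew the sketch, not the cabinet; the cabinet belongs to the repairing event.
(b) Not entailed — Ana drew the sketch, not the contract; the contract belongs to the erasing event.
(c) Not entailed — 'was repairing' is progressive on an accomplishment; it does not entail the completed 'repaired'.
(d) Not entailed — the narrative places the erasing before the drawing, not after.
(e) Entailed — the narrative places the erasing before the drawing.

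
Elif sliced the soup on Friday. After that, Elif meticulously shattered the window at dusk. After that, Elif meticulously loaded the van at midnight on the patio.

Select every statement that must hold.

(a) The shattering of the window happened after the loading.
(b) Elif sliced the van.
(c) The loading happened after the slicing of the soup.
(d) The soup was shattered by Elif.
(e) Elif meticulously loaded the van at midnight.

(a) Not entailed — the narrative places the shattering before the loading, not after.
(b) Not entailed — Elif sliced the soup, not the van; the van belongs to the loading event.
(c) Entailed — the narrative places the slicing before the loading.
(d) Not entailed — Elif shattered the window, not the soup; the soup belongs to the slicing event.
(e) Entailed — this follows by dropping conjuncts from the loading event's description.

(c), (e)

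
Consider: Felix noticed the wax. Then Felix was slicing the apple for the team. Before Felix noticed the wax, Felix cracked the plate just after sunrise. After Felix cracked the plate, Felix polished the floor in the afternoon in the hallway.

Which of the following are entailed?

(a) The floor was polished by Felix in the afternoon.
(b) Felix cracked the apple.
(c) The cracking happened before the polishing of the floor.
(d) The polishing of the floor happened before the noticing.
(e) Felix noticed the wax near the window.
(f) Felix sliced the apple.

(a) Entailed — the original entails any weakening of itself; this just drops 'in the hallway'.
(b) Not entailed — Felix cracked the plate, not the apple; the apple belongs to the slicing event.
(c) Entailed — the narrative places the cracking before the polishing.
(d) Not entailed — the narrative doesn't order the polishing relative to the noticing.
(e) Not entailed — 'near the window' adds information not in the original event.
(f) Not entailed — 'was slicing' is progressive on an accomplishment; it does not entail the completed 'sliced'.

(a), (c)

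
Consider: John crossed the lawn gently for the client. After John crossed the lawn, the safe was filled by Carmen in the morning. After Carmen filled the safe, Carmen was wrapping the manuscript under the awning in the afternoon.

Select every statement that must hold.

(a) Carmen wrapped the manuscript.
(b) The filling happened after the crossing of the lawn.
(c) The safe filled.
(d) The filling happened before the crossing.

(b), (c)

(a) Not entailed — 'was wrapping' is progressive on an accomplishment; it does not entail the completed 'wrapped'.
(b) Entailed — the narrative places the crossing before the filling.
(c) Entailed — 'Carmen filled the safe' is causative; it entails the inchoative 'the safe filled'.
(d) Not entailed — the narrative places the crossing before the filling, not after.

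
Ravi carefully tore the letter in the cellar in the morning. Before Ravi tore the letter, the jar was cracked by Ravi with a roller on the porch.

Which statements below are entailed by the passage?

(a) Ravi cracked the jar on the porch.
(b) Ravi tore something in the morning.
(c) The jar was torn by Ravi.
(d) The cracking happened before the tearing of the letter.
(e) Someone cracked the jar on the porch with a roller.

(a), (b), (d), (e)

(a) Entailed — dropping 'with a roller' leaves a sub-description the original still satisfies.
(b) Entailed — this follows by dropping conjuncts from the tearing event's description.
(c) Not entailed — Ravi tore the letter, not the jar; the jar belongs to the cracking event.
(d) Entailed — the narrative places the cracking before the tearing.
(e) Entailed — the original entails any weakening of itself; this just generalizes the agent.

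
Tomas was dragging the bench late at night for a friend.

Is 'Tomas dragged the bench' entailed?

'drag' is atelic; if Tomas was dragging the bench, then Tomas dragged the bench (for some time).

yes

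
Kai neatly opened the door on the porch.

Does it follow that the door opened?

yes

'Kai opened the door' is the causative; it entails the inchoative 'the door opened'.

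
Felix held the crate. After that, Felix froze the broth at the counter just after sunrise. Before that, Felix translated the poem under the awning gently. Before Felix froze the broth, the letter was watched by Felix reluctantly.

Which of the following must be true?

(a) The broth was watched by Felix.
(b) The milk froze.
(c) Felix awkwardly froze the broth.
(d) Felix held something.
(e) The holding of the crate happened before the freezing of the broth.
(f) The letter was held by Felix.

(a) Not entailed — Felix watched the letter, not the broth; the broth belongs to the freezing event.
(b) Not entailed — the broth is what froze, not the milk.
(c) Not entailed — 'awkwardly' adds information not in the original event.
(d) Entailed — generalizing the patient leaves a sub-description the original still satisfies.
(e) Entailed — the narrative places the holding before the freezing.
(f) Not entailed — Felix held the crate, not the letter; the letter belongs to the watching event.

(d), (e)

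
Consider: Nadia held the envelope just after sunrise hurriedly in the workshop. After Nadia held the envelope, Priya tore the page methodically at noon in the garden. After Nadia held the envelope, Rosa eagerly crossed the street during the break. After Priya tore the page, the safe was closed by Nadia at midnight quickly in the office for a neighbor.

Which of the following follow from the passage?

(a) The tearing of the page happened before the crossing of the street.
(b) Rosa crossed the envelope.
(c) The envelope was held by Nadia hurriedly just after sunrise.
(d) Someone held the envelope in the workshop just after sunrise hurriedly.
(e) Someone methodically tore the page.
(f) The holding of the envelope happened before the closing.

(c), (d), (e), (f)

(a) Not entailed — the narrative doesn't order the tearing relative to the crossing.
(b) Not entailed — Rosa crossed the street, not the envelope; the envelope belongs to the holding event.
(c) Entailed — every conjunct here is already in the original holding event.
(d) Entailed — generalizing the agent leaves a sub-description the original still satisfies.
(e) Entailed — the original entails any weakening of itself; this just drops 'at noon', 'in the garden' and generalizes the agent.
(f) Entailed — the narrative places the holding before the closing.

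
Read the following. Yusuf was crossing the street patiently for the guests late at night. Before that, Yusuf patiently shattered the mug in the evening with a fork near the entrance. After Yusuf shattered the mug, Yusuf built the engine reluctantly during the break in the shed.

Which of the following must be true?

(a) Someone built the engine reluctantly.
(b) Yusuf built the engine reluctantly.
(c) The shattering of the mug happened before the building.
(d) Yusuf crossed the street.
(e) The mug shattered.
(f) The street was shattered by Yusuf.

(a) Entailed — the original entails any weakening of itself; this just drops 'in the shed', 'during the break' and generalizes the agent.
(b) Entailed — dropping 'in the shed', 'during the break' leaves a sub-description the original still satisfies.
(c) Entailed — the narrative places the shattering before the building.
(d) Not entailed — 'was crossing' is progressive on an accomplishment; it does not entail the completed 'crossed'.
(e) Entailed — 'Yusuf shattered the mug' is causative; it entails the inchoative 'the mug shattered'.
(f) Not entailed — Yusuf shattered the mug, not the street; the street belongs to the crossing event.

(a), (b), (c), (e)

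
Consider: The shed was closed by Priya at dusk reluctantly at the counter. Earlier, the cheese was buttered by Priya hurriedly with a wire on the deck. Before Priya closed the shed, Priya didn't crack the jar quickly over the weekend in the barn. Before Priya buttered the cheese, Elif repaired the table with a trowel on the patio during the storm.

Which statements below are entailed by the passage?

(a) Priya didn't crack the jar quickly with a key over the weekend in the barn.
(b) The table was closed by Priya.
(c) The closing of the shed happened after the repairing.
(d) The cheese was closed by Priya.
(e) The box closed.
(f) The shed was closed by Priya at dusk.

(a) Entailed — under negation, adding a further restriction is entailed: if no such cracking event occurred, none occurred with a key either.
(b) Not entailed — Priya closed the shed, not the table; the table belongs to the repairing event.
(c) Entailed — the narrative places the repairing before the closing.
(d) Not entailed — Priya closed the shed, not the cheese; the cheese belongs to the buttering event.
(e) Not entailed — the shed is what closed, not the box.
(f) Entailed — this follows by dropping conjuncts from the closing event's description.

(a), (c), (f)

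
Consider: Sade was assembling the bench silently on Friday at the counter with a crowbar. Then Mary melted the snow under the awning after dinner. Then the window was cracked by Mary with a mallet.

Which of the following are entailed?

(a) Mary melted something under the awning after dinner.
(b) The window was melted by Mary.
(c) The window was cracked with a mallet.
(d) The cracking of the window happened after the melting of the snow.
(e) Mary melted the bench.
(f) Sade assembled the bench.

(a) Entailed — the original entails any weakening of itself; this just generalizes the patient.
(b) Not entailed — Mary melted the snow, not the window; the window belongs to the cracking event.
(c) Entailed — every conjunct here is already in the original cracking event.
(d) Entailed — the narrative places the melting before the cracking.
(e) Not entailed — Mary melted the snow, not the bench; the bench belongs to the assembling event.
(f) Not entailed — 'was assembling' is progressive on an accomplishment; it does not entail the completed 'assembled'.

(a), (c), (d)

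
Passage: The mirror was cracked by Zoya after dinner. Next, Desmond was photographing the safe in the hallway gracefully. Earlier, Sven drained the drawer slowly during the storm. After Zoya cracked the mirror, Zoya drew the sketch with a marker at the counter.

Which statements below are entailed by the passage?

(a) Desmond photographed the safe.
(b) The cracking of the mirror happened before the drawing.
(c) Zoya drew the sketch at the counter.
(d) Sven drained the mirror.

(a) Not entailed — 'was photographing' is progressive on an accomplishment; it does not entail the completed 'photographed'.
(b) Entailed — the narrative places the cracking before the drawing.
(c) Entailed — dropping 'with a marker' leaves a sub-description the original still satisfies.
(d) Not entailed — Sven drained the drawer, not the mirror; the mirror belongs to the cracking event.

(b), (c)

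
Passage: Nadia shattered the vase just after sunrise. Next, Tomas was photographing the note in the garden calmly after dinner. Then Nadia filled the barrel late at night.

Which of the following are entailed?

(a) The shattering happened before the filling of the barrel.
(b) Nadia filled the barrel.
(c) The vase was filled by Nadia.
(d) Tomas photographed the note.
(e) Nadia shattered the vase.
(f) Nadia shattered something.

(a), (b), (e), (f)

(a) Entailed — the narrative places the shattering before the filling.
(b) Entailed — dropping 'late at night' leaves a sub-description the original still satisfies.
(c) Not entailed — Nadia filled the barrel, not the vase; the vase belongs to the shattering event.
(d) Not entailed — 'was photographing' is progressive on an accomplishment; it does not entail the completed 'photographed'.
(e) Entailed — dropping 'just after sunrise' leaves a sub-description the original still satisfies.
(f) Entailed — this follows by dropping conjuncts from the shattering event's description.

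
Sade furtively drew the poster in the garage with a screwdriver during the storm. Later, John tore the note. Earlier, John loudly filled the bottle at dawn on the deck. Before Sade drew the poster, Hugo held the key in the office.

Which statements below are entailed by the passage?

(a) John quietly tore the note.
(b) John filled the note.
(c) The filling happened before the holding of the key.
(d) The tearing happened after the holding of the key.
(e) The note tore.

(d), (e)

(a) Not entailed — 'quietly' adds information not in the original event.
(b) Not entailed — John filled the bottle, not the note; the note belongs to the tearing event.
(c) Not entailed — the narrative doesn't order the filling relative to the holding.
(d) Entailed — the narrative places the holding before the tearing.
(e) Entailed — 'John tore the note' is causative; it entails the inchoative 'the note tore'.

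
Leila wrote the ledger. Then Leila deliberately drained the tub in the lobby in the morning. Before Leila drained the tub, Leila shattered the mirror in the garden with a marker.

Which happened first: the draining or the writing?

the writing

The connectives place the writing before the draining.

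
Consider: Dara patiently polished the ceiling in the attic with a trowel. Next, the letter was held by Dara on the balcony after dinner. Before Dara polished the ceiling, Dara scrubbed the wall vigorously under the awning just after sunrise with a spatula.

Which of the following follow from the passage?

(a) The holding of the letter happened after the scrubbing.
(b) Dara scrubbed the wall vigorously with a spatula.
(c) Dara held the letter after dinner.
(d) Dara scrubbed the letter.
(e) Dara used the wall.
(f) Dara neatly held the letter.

(a), (b), (c)

(a) Entailed — the narrative places the scrubbing before the holding.
(b) Entailed — this follows by dropping conjuncts from the scrubbing event's description.
(c) Entailed — dropping 'on the balcony' leaves a sub-description the original still satisfies.
(d) Not entailed — Dara scrubbed the wall, not the letter; the letter belongs to the holding event.
(e) Not entailed — the wall is the patient, not an instrument — Dara used a spatula.
(f) Not entailed — 'neatly' adds information not in the original event.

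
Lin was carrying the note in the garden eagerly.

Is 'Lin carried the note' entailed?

'carry' is atelic; if Lin was carrying the note, then Lin carried the note (for some time).

yes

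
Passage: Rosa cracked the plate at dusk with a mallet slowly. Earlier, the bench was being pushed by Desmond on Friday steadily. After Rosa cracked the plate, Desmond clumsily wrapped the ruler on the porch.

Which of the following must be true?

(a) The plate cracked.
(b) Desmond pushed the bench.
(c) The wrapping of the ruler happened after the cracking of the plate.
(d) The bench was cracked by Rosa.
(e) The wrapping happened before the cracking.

(a) Entailed — 'Rosa cracked the plate' is causative; it entails the inchoative 'the plate cracked'.
(b) Entailed — 'push' is an activity; 'was pushing' entails that some pushing happened, so 'pushed' holds.
(c) Entailed — the narrative places the cracking before the wrapping.
(d) Not entailed — Rosa cracked the plate, not the bench; the bench belongs to the pushing event.
(e) Not entailed — the narrative places the cracking before the wrapping, not after.

(a), (b), (c)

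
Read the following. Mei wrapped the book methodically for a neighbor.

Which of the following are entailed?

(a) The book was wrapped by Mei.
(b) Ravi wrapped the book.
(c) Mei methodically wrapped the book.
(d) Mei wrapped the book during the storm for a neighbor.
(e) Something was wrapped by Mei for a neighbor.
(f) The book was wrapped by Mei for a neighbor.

(a), (c), (e), (f)

(a) Entailed — this follows by dropping conjuncts from the wrapping event's description.
(b) Not entailed — the passage has Mei wrapping the book, not Ravi.
(c) Entailed — the original entails any weakening of itself; this just drops 'for a neighbor'.
(d) Not entailed — 'during the storm' adds information not in the original event.
(e) Entailed — dropping 'methodically' and generalizing the patient leaves a sub-description the original still satisfies.
(f) Entailed — every conjunct here is already in the original wrapping event.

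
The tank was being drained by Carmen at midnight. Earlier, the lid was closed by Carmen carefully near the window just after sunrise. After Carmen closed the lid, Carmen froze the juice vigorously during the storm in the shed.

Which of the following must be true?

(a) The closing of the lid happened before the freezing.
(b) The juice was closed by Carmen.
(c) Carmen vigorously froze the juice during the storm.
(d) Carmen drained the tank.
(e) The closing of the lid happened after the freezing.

(a) Entailed — the narrative places the closing before the freezing.
(b) Not entailed — Carmen closed the lid, not the juice; the juice belongs to the freezing event.
(c) Entailed — this follows by dropping conjuncts from the freezing event's description.
(d) Not entailed — 'was draining' is progressive on an accomplishment; it does not entail the completed 'drained'.
(e) Not entailed — the narrative places the closing before the freezing, not after.

(a), (c)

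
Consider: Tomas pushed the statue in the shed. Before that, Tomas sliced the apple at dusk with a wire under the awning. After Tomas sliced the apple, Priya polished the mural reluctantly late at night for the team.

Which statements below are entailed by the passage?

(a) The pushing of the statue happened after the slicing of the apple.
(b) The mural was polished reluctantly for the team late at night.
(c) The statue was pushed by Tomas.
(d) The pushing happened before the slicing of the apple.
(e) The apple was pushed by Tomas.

(a), (b), (c)

(a) Entailed — the narrative places the slicing before the pushing.
(b) Entailed — the original entails any weakening of itself; this just generalizes the agent.
(c) Entailed — dropping 'in the shed' leaves a sub-description the original still satisfies.
(d) Not entailed — the narrative places the slicing before the pushing, not after.
(e) Not entailed — Tomas pushed the statue, not the apple; the apple belongs to the slicing event.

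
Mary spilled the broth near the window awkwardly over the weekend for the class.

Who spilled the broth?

'Mary' marks the agent of the spilling event.

Mary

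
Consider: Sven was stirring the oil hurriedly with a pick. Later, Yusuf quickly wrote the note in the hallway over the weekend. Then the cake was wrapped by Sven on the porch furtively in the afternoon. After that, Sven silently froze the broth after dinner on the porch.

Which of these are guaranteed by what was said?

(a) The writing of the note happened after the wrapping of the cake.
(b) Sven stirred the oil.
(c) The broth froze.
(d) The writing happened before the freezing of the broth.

(b), (c), (d)

(a) Not entailed — the narrative places the writing before the wrapping, not after.
(b) Entailed — 'stir' is an activity; 'was stirring' entails that some stirring happened, so 'stirred' holds.
(c) Entailed — 'Sven froze the broth' is causative; it entails the inchoative 'the broth froze'.
(d) Entailed — the narrative places the writing before the freezing.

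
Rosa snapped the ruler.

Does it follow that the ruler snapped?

'Rosa snapped the ruler' is the causative; it entails the inchoative 'the ruler snapped'.

yes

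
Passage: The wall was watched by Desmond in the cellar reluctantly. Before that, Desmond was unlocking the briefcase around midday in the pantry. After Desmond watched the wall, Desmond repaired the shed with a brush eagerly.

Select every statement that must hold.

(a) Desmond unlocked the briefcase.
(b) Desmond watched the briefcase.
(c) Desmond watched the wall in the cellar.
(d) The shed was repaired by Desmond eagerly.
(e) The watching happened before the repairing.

(c), (d), (e)

(a) Not entailed — 'was unlocking' is progressive on an accomplishment; it does not entail the completed 'unlocked'.
(b) Not entailed — Desmond watched the wall, not the briefcase; the briefcase belongs to the unlocking event.
(c) Entailed — dropping 'reluctantly' leaves a sub-description the original still satisfies.
(d) Entailed — the original entails any weakening of itself; this just drops 'with a brush'.
(e) Entailed — the narrative places the watching before the repairing.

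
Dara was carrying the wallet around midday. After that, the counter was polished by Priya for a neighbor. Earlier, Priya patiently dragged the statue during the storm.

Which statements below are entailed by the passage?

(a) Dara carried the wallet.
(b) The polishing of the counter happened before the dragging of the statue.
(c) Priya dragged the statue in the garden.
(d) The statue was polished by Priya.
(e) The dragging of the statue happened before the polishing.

(a) Entailed — 'carry' is an activity; 'was carrying' entails that some carrying happened, so 'carried' holds.
(b) Not entailed — the narrative places the dragging before the polishing, not after.
(c) Not entailed — 'in the garden' adds information not in the original event.
(d) Not entailed — Priya polished the counter, not the statue; the statue belongs to the dragging event.
(e) Entailed — the narrative places the dragging before the polishing.

(a), (e)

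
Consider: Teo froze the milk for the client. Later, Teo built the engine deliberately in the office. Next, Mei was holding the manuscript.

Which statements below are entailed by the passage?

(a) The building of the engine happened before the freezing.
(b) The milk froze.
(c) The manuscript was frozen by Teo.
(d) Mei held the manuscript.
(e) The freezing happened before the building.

(b), (d), (e)

(a) Not entailed — the narrative places the freezing before the building, not after.
(b) Entailed — 'Teo froze the milk' is causative; it entails the inchoative 'the milk froze'.
(c) Not entailed — Teo froze the milk, not the manuscript; the manuscript belongs to the holding event.
(d) Entailed — 'hold' is an activity; 'was holding' entails that some holding happened, so 'held' holds.
(e) Entailed — the narrative places the freezing before the building.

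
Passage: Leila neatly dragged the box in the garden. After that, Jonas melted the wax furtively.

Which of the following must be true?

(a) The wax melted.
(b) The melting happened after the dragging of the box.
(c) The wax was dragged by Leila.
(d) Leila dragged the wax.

(a), (b)

(a) Entailed — 'Jonas melted the wax' is causative; it entails the inchoative 'the wax melted'.
(b) Entailed — the narrative places the dragging before the melting.
(c) Not entailed — Leila dragged the box, not the wax; the wax belongs to the melting event.
(d) Not entailed — Leila dragged the box, not the wax; the wax belongs to the melting event.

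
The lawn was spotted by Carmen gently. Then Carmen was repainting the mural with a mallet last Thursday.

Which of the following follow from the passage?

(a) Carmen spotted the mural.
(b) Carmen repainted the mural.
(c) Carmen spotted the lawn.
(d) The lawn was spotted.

(a) Not entailed — Carmen spotted the lawn, not the mural; the mural belongs to the repainting event.
(b) Not entailed — 'was repainting' is progressive on an accomplishment; it does not entail the completed 'repainted'.
(c) Entailed — dropping 'gently' leaves a sub-description the original still satisfies.
(d) Entailed — the original entails any weakening of itself; this just drops 'gently' and generalizes the agent.

(c), (d)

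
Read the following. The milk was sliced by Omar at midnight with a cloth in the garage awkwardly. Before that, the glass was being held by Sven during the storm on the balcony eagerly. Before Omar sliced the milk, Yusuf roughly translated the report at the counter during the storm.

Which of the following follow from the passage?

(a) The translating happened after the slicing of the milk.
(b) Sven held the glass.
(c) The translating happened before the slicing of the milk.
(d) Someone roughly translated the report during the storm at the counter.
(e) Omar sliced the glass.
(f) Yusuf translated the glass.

(a) Not entailed — the narrative places the translating before the slicing, not after.
(b) Entailed — 'hold' is an activity; 'was holding' entails that some holding happened, so 'held' holds.
(c) Entailed — the narrative places the translating before the slicing.
(d) Entailed — every conjunct here is already in the original translating event.
(e) Not entailed — Omar sliced the milk, not the glass; the glass belongs to the holding event.
(f) Not entailed — Yusuf translated the report, not the glass; the glass belongs to the holding event.

(b), (c), (d)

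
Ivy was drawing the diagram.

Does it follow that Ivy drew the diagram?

'was drawing' is progressive; for an accomplishment like 'draw the diagram', it doesn't entail completion.

no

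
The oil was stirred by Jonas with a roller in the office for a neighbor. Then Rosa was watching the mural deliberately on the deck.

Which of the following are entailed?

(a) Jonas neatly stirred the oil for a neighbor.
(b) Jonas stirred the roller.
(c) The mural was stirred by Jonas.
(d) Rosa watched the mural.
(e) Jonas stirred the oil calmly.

(d)

(a) Not entailed — 'neatly' adds information not in the original event.
(b) Not entailed — the roller is the instrument, not what was stirred.
(c) Not entailed — Jonas stirred the oil, not the mural; the mural belongs to the watching event.
(d) Entailed — 'watch' is an activity; 'was watching' entails that some watching happened, so 'watched' holds.
(e) Not entailed — 'calmly' adds information not in the original event.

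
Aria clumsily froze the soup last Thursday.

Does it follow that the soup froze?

yes

'Aria froze the soup' is the causative; it entails the inchoative 'the soup froze'.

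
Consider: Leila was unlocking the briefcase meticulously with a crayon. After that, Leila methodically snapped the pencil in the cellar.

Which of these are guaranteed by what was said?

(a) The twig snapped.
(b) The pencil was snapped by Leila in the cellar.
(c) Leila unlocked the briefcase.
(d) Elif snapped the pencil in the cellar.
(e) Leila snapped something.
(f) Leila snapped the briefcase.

(b), (e)

(a) Not entailed — the pencil is what snapped, not the twig.
(b) Entailed — every conjunct here is already in the original snapping event.
(c) Not entailed — 'was unlocking' is progressive on an accomplishment; it does not entail the completed 'unlocked'.
(d) Not entailed — the passage has Leila snapping the pencil, not Elif.
(e) Entailed — this follows by dropping conjuncts from the snapping event's description.
(f) Not entailed — Leila snapped the pencil, not the briefcase; the briefcase belongs to the unlocking event.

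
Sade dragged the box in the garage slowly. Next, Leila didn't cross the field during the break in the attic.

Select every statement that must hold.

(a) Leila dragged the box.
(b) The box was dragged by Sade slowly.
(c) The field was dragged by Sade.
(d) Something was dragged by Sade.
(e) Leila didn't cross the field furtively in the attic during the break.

(a) Not entailed — the passage has Sade dragging the box, not Leila.
(b) Entailed — dropping 'in the garage' leaves a sub-description the original still satisfies.
(c) Not entailed — Sade dragged the box, not the field; the field belongs to the crossing event.
(d) Entailed — every conjunct here is already in the original dragging event.
(e) Entailed — under negation, adding a further restriction is entailed: if no such crossing event occurred, none occurred furtively either.

(b), (d), (e)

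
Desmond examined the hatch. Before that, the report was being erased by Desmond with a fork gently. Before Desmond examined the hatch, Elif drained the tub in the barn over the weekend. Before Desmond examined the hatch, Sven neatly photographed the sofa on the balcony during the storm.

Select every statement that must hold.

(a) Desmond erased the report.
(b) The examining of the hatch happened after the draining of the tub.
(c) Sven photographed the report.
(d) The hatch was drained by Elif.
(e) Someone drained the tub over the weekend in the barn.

(a) Not entailed — 'was erasing' is progressive on an accomplishment; it does not entail the completed 'erased'.
(b) Entailed — the narrative places the draining before the examining.
(c) Not entailed — Sven photographed the sofa, not the report; the report belongs to the erasing event.
(d) Not entailed — Elif drained the tub, not the hatch; the hatch belongs to the examining event.
(e) Entailed — this follows by dropping conjuncts from the draining event's description.

(b), (e)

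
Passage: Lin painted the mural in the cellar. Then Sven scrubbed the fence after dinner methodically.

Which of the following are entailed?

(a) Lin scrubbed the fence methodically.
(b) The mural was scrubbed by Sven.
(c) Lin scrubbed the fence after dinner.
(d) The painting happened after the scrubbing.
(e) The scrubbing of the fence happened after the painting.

(e)

(a) Not entailed — the passage has Sven scrubbing the fence, not Lin.
(b) Not entailed — Sven scrubbed the fence, not the mural; the mural belongs to the painting event.
(c) Not entailed — the passage has Sven scrubbing the fence, not Lin.
(d) Not entailed — the narrative places the painting before the scrubbing, not after.
(e) Entailed — the narrative places the painting before the scrubbing.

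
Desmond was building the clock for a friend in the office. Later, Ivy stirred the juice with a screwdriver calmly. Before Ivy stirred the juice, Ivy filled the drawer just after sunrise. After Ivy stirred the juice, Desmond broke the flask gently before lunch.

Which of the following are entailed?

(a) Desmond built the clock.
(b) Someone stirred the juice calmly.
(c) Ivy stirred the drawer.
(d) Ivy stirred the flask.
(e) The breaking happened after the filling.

(a) Not entailed — 'was building' is progressive on an accomplishment; it does not entail the completed 'built'.
(b) Entailed — dropping 'with a screwdriver' and generalizing the agent leaves a sub-description the original still satisfies.
(c) Not entailed — Ivy stirred the juice, not the drawer; the drawer belongs to the filling event.
(d) Not entailed — Ivy stirred the juice, not the flask; the flask belongs to the breaking event.
(e) Entailed — the narrative places the filling before the breaking.

(b), (e)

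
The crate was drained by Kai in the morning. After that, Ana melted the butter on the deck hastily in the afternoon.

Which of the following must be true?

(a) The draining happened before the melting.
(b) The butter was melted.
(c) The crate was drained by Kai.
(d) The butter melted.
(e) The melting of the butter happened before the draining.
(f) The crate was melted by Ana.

(a) Entailed — the narrative places the draining before the melting.
(b) Entailed — every conjunct here is already in the original melting event.
(c) Entailed — this follows by dropping conjuncts from the draining event's description.
(d) Entailed — 'Ana melted the butter' is causative; it entails the inchoative 'the butter melted'.
(e) Not entailed — the narrative places the draining before the melting, not after.
(f) Not entailed — Ana melted the butter, not the crate; the crate belongs to the draining event.

(a), (b), (c), (d)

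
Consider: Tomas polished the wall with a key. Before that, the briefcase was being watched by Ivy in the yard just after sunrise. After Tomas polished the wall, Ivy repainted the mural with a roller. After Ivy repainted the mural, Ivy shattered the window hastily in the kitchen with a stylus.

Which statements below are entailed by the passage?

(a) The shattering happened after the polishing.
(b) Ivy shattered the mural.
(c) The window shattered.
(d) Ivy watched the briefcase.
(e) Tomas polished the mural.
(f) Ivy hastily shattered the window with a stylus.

(a), (c), (d), (f)

(a) Entailed — the narrative places the polishing before the shattering.
(b) Not entailed — Ivy shattered the window, not the mural; the mural belongs to the repainting event.
(c) Entailed — 'Ivy shattered the window' is causative; it entails the inchoative 'the window shattered'.
(d) Entailed — 'watch' is an activity; 'was watching' entails that some watching happened, so 'watched' holds.
(e) Not entailed — Tomas polished the wall, not the mural; the mural belongs to the repainting event.
(f) Entailed — the original entails any weakening of itself; this just drops 'in the kitchen'.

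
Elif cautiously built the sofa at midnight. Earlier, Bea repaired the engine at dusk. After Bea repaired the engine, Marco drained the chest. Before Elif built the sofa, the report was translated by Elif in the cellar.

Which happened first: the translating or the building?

The connectives place the translating before the building.

the translating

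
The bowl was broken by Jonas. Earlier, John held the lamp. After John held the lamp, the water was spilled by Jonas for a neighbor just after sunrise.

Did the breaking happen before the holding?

no

The narrative orders the holding before the breaking.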